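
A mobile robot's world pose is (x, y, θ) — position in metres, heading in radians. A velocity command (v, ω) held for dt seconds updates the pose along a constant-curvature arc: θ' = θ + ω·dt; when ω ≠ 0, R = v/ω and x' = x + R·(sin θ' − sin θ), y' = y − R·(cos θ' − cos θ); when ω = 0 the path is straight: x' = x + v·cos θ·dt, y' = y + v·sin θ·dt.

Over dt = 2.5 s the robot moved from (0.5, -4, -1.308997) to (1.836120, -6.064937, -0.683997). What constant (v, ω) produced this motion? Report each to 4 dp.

v = 1.0000, ω = 0.2500

Δθ = -0.683997 − -1.308997 = 0.625000
ω = Δθ/dt = 0.625000/2.5 = 0.2500
R = −Δy/(cos θ' − cos θ) = 4.0000
v = R·ω = 4.0000·0.2500 = 1.0000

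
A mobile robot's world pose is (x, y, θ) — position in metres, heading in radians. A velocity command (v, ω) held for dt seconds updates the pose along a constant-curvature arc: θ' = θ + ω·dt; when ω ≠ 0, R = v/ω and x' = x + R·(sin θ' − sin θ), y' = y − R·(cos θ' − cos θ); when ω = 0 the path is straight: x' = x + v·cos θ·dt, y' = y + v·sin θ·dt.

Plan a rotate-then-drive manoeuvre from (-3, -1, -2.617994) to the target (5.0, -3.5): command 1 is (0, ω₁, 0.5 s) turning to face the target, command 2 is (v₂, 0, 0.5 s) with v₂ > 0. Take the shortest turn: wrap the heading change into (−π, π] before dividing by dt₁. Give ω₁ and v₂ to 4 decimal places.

heading to target = atan2(-3.5−-1, 5−-3) = -0.3029
Δθ = wrap(-0.3029 − -2.6180) = 2.3151; ω₁ = Δθ/dt₁ = 4.6302
distance = √((5−-3)² + (-3.5−-1)²) = 8.3815; v₂ = distance/dt₂ = 16.7631

ω₁ = 4.6302, v₂ = 16.7631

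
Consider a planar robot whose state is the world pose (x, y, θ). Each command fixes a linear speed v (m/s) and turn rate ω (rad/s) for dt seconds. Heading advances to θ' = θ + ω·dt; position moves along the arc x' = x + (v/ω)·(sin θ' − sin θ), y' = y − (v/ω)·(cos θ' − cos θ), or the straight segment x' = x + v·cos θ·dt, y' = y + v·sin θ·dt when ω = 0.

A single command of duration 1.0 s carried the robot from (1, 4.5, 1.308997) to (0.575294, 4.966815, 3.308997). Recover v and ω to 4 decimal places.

v = 0.7500, ω = 2.0000

Δθ = 3.308997 − 1.308997 = 2.000000
ω = Δθ/dt = 2.000000/1.0 = 2.0000
R = −Δy/(cos θ' − cos θ) = 0.3750
v = R·ω = 0.3750·2.0000 = 0.7500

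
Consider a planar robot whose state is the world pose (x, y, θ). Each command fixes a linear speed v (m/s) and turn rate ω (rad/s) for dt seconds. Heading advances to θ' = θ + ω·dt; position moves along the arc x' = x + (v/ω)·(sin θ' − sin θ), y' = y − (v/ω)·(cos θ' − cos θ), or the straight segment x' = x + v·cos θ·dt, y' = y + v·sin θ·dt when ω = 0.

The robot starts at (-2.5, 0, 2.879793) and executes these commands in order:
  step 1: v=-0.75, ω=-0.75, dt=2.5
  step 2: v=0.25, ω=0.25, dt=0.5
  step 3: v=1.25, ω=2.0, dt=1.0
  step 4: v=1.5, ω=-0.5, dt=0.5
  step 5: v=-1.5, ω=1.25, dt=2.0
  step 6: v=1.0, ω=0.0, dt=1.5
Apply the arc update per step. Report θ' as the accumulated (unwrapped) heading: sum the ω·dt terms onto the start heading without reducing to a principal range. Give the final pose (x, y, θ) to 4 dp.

(-0.9719, 0.3247, 5.3798)

step 1: θ'=1.0048 (R=1.0000) → pose (-1.9148, -1.5022, 1.0048)
step 2: θ'=1.1298 (R=1.0000) → pose (-1.8545, -1.3928, 1.1298)
step 3: θ'=3.1298 (R=0.6250) → pose (-2.4123, -0.5010, 3.1298)
step 4: θ'=2.8798 (R=-3.0000) → pose (-3.1534, -0.3990, 2.8798)
step 5: θ'=5.3798 (R=-1.2000) → pose (-1.9003, 1.5028, 5.3798)
step 6: θ'=5.3798 (straight) → pose (-0.9719, 0.3247, 5.3798)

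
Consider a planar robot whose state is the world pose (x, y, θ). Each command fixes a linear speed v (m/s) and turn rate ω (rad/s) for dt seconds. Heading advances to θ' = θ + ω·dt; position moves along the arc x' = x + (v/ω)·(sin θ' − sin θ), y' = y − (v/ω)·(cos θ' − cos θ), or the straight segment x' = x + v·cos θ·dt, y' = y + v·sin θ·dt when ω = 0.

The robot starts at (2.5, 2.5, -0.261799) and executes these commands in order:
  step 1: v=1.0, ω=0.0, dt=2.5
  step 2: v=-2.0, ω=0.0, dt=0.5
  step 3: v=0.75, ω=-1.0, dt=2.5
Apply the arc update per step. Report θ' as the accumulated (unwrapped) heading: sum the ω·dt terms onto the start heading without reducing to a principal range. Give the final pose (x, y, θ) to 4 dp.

step 1: θ'=-0.2618 (straight) → pose (4.9148, 1.8530, -0.2618)
step 2: θ'=-0.2618 (straight) → pose (3.9489, 2.1118, -0.2618)
step 3: θ'=-2.7618 (R=-0.7500) → pose (4.0328, 0.6908, -2.7618)

(4.0328, 0.6908, -2.7618)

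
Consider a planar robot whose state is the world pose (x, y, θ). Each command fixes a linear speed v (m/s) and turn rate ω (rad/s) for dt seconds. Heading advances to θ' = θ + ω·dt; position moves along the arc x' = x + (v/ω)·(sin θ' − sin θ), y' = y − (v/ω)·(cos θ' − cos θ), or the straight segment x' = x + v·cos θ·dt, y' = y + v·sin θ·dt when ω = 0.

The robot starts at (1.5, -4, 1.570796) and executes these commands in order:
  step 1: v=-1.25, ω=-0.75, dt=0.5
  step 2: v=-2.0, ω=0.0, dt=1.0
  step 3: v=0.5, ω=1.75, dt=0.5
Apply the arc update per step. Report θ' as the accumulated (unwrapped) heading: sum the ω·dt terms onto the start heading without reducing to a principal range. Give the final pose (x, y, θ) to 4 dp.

(0.6365, -6.2298, 2.0708)

step 1: θ'=1.1958 (R=1.6667) → pose (1.3842, -4.6105, 1.1958)
step 2: θ'=1.1958 (straight) → pose (0.6516, -6.4715, 1.1958)
step 3: θ'=2.0708 (R=0.2857) → pose (0.6365, -6.2298, 2.0708)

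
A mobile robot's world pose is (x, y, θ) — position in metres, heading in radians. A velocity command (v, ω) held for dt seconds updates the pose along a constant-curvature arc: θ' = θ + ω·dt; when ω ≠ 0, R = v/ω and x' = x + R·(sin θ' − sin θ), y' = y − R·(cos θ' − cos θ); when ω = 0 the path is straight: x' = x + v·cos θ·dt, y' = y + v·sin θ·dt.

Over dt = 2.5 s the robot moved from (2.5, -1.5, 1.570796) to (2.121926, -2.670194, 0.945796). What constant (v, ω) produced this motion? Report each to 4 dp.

v = -0.5000, ω = -0.2500

Δθ = 0.945796 − 1.570796 = -0.625000
ω = Δθ/dt = -0.625000/2.5 = -0.2500
R = −Δy/(cos θ' − cos θ) = 2.0000
v = R·ω = 2.0000·-0.2500 = -0.5000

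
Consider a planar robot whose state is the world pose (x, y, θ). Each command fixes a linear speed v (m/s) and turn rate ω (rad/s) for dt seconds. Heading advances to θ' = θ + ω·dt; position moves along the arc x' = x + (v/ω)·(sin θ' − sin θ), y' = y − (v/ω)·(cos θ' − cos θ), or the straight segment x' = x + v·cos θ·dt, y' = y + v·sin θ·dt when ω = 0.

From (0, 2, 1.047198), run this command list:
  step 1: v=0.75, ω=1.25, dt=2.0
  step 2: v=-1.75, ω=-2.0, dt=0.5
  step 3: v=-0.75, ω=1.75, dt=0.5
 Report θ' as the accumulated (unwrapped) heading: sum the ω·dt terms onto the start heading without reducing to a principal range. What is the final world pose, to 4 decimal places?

(0.4376, 2.7155, 3.4222)

step 1: θ'=3.5472 (R=0.6000) → pose (-0.7564, 2.8513, 3.5472)
step 2: θ'=2.5472 (R=0.8750) → pose (0.0789, 2.7722, 2.5472)
step 3: θ'=3.4222 (R=-0.4286) → pose (0.4376, 2.7155, 3.4222)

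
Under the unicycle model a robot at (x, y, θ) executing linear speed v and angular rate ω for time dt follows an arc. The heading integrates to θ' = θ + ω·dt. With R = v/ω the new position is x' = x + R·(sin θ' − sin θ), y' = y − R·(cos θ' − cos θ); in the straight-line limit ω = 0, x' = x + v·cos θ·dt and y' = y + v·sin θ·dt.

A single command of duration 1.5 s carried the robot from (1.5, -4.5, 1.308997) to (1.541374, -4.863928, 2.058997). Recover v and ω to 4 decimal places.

Δθ = 2.058997 − 1.308997 = 0.750000
ω = Δθ/dt = 0.750000/1.5 = 0.5000
R = −Δy/(cos θ' − cos θ) = -0.5000
v = R·ω = -0.5000·0.5000 = -0.2500

v = -0.2500, ω = 0.5000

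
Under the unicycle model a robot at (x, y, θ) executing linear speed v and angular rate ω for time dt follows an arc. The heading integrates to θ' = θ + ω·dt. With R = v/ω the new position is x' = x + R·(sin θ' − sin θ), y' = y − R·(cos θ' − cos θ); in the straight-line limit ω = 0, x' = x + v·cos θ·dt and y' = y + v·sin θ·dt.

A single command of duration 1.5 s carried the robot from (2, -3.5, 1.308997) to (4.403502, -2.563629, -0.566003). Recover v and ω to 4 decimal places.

v = 2.0000, ω = -1.2500

Δθ = -0.566003 − 1.308997 = -1.875000
ω = Δθ/dt = -1.875000/1.5 = -1.2500
R = Δx/(sin θ' − sin θ) = -1.6000
v = R·ω = -1.6000·-1.2500 = 2.0000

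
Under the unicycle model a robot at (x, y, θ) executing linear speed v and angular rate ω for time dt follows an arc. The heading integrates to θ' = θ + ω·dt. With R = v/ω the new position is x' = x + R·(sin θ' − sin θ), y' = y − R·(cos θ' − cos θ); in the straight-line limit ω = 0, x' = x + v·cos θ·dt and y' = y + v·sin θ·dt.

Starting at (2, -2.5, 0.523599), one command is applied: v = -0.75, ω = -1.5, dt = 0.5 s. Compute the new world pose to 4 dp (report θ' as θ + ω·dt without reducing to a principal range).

θ' = 0.5236 + -1.5·0.5 = -0.2264
R = v/ω = -0.75/-1.5 = 0.5000
x' = 2 + 0.5000·(sin -0.2264 − sin 0.5236) = 1.6378
y' = -2.5 − 0.5000·(cos -0.2264 − cos 0.5236) = -2.5542

(1.6378, -2.5542, -0.2264)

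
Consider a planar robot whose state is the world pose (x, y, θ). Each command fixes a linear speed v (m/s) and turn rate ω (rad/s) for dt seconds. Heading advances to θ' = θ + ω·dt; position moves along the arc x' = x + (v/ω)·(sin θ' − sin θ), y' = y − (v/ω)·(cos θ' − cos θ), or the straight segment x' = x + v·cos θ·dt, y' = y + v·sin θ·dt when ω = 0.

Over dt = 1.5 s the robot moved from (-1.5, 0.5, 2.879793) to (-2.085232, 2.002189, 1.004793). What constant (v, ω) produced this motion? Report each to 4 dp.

v = 1.2500, ω = -1.2500

Δθ = 1.004793 − 2.879793 = -1.875000
ω = Δθ/dt = -1.875000/1.5 = -1.2500
R = −Δy/(cos θ' − cos θ) = -1.0000
v = R·ω = -1.0000·-1.2500 = 1.2500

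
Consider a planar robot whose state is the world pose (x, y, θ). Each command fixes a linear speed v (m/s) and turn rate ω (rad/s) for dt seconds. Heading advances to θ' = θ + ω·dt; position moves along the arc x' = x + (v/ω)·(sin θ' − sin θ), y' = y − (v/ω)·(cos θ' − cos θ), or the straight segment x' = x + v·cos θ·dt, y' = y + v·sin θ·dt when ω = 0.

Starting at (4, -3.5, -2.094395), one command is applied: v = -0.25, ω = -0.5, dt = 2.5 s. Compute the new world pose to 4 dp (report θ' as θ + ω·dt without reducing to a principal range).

(4.5337, -3.2602, -3.3444)

θ' = -2.0944 + -0.5·2.5 = -3.3444
R = v/ω = -0.25/-0.5 = 0.5000
x' = 4 + 0.5000·(sin -3.3444 − sin -2.0944) = 4.5337
y' = -3.5 − 0.5000·(cos -3.3444 − cos -2.0944) = -3.2602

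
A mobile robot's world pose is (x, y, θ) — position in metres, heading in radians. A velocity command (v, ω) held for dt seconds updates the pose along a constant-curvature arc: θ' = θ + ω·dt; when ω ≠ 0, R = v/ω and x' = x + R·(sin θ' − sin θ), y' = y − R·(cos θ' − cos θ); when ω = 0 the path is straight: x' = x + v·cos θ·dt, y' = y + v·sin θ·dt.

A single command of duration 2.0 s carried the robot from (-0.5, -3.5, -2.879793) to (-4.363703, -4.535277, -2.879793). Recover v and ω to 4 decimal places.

Δθ = -2.879793 − -2.879793 = 0.000000
ω = Δθ/dt = 0.000000/2.0 = 0.0000
ω = 0 → v = (Δx·cos θ + Δy·sin θ)/dt = 2.0000

v = 2.0000, ω = 0.0000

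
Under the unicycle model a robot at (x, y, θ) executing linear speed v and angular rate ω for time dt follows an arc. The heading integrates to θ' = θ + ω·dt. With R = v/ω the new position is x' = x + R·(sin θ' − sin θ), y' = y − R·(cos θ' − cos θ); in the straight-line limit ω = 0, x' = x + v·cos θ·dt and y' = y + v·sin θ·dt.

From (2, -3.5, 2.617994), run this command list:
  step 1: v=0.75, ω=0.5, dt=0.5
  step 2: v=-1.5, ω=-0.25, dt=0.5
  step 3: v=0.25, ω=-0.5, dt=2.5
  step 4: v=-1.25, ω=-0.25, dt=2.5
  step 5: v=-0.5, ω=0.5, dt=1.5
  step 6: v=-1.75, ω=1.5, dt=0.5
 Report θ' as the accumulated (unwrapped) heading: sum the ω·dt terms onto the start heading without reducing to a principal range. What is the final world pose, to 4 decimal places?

(1.0031, -7.4187, 2.3680)

step 1: θ'=2.8680 (R=1.5000) → pose (1.6553, -3.3548, 2.8680)
step 2: θ'=2.7430 (R=6.0000) → pose (2.3629, -3.6020, 2.7430)
step 3: θ'=1.4930 (R=-0.5000) → pose (2.0584, -3.1024, 1.4930)
step 4: θ'=0.8680 (R=5.0000) → pose (0.8887, -5.9455, 0.8680)
step 5: θ'=1.6180 (R=-1.0000) → pose (0.6529, -6.6391, 1.6180)
step 6: θ'=2.3680 (R=-1.1667) → pose (1.0031, -7.4187, 2.3680)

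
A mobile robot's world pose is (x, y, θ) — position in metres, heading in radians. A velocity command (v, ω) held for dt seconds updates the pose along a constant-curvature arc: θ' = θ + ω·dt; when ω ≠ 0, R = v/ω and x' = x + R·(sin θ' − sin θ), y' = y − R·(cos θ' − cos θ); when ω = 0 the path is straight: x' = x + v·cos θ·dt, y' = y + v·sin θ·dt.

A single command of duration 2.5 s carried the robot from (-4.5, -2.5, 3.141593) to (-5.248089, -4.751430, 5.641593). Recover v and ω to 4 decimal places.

v = 1.2500, ω = 1.0000

Δθ = 5.641593 − 3.141593 = 2.500000
ω = Δθ/dt = 2.500000/2.5 = 1.0000
R = −Δy/(cos θ' − cos θ) = 1.2500
v = R·ω = 1.2500·1.0000 = 1.2500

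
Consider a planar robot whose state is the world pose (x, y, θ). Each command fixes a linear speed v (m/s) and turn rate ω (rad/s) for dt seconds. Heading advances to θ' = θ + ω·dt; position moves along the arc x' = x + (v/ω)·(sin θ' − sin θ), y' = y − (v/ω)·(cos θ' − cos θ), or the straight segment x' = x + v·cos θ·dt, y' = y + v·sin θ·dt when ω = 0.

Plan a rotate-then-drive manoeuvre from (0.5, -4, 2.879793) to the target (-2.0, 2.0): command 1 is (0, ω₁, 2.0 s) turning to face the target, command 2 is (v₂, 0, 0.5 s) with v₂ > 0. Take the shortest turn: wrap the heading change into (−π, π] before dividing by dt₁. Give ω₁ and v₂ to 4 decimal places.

heading to target = atan2(2−-4, -2−0.5) = 1.9656
Δθ = wrap(1.9656 − 2.8798) = -0.9142; ω₁ = Δθ/dt₁ = -0.4571
distance = √((-2−0.5)² + (2−-4)²) = 6.5000; v₂ = distance/dt₂ = 13.0000

ω₁ = -0.4571, v₂ = 13.0000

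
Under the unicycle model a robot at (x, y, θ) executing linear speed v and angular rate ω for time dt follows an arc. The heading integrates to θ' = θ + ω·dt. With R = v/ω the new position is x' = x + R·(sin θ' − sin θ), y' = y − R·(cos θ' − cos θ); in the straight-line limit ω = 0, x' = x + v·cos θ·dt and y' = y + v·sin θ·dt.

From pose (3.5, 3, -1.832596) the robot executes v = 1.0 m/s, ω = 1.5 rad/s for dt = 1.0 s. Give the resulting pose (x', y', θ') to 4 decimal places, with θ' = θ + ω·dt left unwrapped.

(3.9263, 2.1973, -0.3326)

θ' = -1.8326 + 1.5·1.0 = -0.3326
R = v/ω = 1.0/1.5 = 0.6667
x' = 3.5 + 0.6667·(sin -0.3326 − sin -1.8326) = 3.9263
y' = 3 − 0.6667·(cos -0.3326 − cos -1.8326) = 2.1973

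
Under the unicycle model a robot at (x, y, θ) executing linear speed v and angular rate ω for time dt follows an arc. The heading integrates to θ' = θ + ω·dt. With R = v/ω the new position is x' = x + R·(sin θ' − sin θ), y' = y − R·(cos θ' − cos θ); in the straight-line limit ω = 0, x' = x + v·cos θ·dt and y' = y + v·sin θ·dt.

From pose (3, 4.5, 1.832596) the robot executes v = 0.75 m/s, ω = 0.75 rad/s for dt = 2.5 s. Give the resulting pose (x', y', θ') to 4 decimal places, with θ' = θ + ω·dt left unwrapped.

θ' = 1.8326 + 0.75·2.5 = 3.7076
R = v/ω = 0.75/0.75 = 1.0000
x' = 3 + 1.0000·(sin 3.7076 − sin 1.8326) = 1.4978
y' = 4.5 − 1.0000·(cos 3.7076 − cos 1.8326) = 5.0852

(1.4978, 5.0852, 3.7076)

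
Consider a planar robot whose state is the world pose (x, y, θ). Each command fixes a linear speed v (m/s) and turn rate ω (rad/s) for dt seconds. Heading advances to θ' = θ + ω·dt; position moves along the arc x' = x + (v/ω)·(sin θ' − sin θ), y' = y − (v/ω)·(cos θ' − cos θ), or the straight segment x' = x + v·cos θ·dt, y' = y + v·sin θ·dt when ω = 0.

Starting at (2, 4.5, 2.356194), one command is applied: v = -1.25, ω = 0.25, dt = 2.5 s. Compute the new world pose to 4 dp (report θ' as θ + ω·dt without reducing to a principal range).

θ' = 2.3562 + 0.25·2.5 = 2.9812
R = v/ω = -1.25/0.25 = -5.0000
x' = 2 + -5.0000·(sin 2.9812 − sin 2.3562) = 4.7370
y' = 4.5 − -5.0000·(cos 2.9812 − cos 2.3562) = 3.0997

(4.7370, 3.0997, 2.9812)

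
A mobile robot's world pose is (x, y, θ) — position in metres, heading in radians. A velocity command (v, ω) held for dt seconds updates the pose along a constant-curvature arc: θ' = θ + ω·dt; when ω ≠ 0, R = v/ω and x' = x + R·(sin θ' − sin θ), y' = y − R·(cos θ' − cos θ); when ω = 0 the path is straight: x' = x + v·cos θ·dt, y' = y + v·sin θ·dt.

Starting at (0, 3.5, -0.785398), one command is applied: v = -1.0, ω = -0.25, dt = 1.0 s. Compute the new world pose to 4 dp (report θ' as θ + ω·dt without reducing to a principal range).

θ' = -0.7854 + -0.25·1.0 = -1.0354
R = v/ω = -1.0/-0.25 = 4.0000
x' = 0 + 4.0000·(sin -1.0354 − sin -0.7854) = -0.6118
y' = 3.5 − 4.0000·(cos -1.0354 − cos -0.7854) = 4.2877

(-0.6118, 4.2877, -1.0354)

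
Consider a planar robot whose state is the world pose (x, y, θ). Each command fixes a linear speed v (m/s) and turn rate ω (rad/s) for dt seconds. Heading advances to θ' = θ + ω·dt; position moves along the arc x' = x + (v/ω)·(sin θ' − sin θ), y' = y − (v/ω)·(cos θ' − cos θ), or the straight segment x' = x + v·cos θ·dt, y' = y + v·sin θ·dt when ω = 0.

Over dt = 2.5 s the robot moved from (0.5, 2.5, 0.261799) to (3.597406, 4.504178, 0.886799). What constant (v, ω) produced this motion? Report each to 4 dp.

v = 1.5000, ω = 0.2500

Δθ = 0.886799 − 0.261799 = 0.625000
ω = Δθ/dt = 0.625000/2.5 = 0.2500
R = Δx/(sin θ' − sin θ) = 6.0000
v = R·ω = 6.0000·0.2500 = 1.5000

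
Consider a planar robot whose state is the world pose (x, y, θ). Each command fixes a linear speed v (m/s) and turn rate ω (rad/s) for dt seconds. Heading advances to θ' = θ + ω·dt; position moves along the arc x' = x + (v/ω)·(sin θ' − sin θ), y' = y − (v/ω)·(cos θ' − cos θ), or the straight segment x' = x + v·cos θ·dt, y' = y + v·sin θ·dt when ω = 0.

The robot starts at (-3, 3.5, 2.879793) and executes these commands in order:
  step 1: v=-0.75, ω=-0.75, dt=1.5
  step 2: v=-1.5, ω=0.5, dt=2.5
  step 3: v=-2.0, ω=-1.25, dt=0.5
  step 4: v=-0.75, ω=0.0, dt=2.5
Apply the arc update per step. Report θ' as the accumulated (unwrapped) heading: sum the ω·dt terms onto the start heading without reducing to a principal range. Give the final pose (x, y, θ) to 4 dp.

(2.5074, -1.4275, 2.3798)

step 1: θ'=1.7548 (R=1.0000) → pose (-2.2757, 2.7170, 1.7548)
step 2: θ'=3.0048 (R=-3.0000) → pose (0.2645, 0.2939, 3.0048)
step 3: θ'=2.3798 (R=1.6000) → pose (1.1507, -0.1334, 2.3798)
step 4: θ'=2.3798 (straight) → pose (2.5074, -1.4275, 2.3798)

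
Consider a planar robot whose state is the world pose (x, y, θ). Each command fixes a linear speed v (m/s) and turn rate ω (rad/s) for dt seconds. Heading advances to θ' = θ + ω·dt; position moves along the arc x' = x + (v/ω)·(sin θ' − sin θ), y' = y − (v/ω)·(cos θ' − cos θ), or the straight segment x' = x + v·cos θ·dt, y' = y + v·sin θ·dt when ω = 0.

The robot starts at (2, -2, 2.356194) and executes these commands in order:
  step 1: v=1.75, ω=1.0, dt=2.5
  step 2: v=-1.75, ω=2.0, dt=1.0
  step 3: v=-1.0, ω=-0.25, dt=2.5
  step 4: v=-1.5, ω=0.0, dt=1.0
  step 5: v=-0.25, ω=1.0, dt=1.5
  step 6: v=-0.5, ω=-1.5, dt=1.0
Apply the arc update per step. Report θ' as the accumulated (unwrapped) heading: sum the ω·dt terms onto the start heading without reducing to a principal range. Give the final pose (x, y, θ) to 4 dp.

(-6.7935, -3.9450, 6.2312)

step 1: θ'=4.8562 (R=1.7500) → pose (-0.9694, -3.4882, 4.8562)
step 2: θ'=6.8562 (R=-0.8750) → pose (-2.3097, -2.8784, 6.8562)
step 3: θ'=6.2312 (R=4.0000) → pose (-4.6863, -3.5119, 6.2312)
step 4: θ'=6.2312 (straight) → pose (-6.1842, -3.4339, 6.2312)
step 5: θ'=7.7312 (R=-0.2500) → pose (-6.4453, -3.6530, 7.7312)
step 6: θ'=6.2312 (R=0.3333) → pose (-6.7935, -3.9450, 6.2312)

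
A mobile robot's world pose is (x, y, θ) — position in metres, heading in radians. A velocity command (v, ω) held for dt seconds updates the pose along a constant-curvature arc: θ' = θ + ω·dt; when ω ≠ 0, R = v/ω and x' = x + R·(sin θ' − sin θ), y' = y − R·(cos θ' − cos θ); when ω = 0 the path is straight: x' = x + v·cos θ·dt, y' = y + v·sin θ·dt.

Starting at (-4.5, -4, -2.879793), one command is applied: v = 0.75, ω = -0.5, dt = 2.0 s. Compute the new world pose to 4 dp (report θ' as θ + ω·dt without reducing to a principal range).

(-5.8977, -3.6606, -3.8798)

θ' = -2.8798 + -0.5·2.0 = -3.8798
R = v/ω = 0.75/-0.5 = -1.5000
x' = -4.5 + -1.5000·(sin -3.8798 − sin -2.8798) = -5.8977
y' = -4 − -1.5000·(cos -3.8798 − cos -2.8798) = -3.6606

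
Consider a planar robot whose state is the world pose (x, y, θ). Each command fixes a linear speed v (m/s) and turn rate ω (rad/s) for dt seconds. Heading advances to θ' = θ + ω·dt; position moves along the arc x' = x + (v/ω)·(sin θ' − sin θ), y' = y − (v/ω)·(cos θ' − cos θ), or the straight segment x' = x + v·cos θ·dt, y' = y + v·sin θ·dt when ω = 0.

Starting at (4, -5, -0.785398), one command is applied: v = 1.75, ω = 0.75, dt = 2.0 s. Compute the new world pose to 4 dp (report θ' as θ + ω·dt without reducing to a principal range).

(7.1790, -5.1126, 0.7146)

θ' = -0.7854 + 0.75·2.0 = 0.7146
R = v/ω = 1.75/0.75 = 2.3333
x' = 4 + 2.3333·(sin 0.7146 − sin -0.7854) = 7.1790
y' = -5 − 2.3333·(cos 0.7146 − cos -0.7854) = -5.1126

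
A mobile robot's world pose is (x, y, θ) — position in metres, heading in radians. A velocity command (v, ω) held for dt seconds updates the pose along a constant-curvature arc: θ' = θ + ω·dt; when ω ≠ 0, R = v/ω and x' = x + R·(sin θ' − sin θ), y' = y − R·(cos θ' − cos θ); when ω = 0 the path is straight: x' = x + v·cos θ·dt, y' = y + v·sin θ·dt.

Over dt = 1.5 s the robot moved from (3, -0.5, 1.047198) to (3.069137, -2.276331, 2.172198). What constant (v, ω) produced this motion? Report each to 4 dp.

v = -1.2500, ω = 0.7500

Δθ = 2.172198 − 1.047198 = 1.125000
ω = Δθ/dt = 1.125000/1.5 = 0.7500
R = −Δy/(cos θ' − cos θ) = -1.6667
v = R·ω = -1.6667·0.7500 = -1.2500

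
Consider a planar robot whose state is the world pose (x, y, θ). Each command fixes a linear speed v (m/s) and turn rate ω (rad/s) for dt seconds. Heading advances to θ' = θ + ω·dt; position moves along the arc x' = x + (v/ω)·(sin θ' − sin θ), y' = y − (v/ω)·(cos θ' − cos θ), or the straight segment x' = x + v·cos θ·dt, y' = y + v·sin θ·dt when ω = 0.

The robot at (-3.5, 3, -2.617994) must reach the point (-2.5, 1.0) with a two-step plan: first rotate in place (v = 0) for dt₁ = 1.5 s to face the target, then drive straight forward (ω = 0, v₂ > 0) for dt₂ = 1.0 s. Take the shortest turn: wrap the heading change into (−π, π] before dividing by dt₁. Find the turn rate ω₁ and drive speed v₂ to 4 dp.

heading to target = atan2(1−3, -2.5−-3.5) = -1.1071
Δθ = wrap(-1.1071 − -2.6180) = 1.5108; ω₁ = Δθ/dt₁ = 1.0072
distance = √((-2.5−-3.5)² + (1−3)²) = 2.2361; v₂ = distance/dt₂ = 2.2361

ω₁ = 1.0072, v₂ = 2.2361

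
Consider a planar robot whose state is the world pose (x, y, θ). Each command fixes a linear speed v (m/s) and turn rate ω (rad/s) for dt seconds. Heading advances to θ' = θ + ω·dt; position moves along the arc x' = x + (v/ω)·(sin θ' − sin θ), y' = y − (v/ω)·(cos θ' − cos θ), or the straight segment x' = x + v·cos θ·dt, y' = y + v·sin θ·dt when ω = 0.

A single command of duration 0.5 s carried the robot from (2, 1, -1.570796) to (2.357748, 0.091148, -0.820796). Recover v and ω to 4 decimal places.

Δθ = -0.820796 − -1.570796 = 0.750000
ω = Δθ/dt = 0.750000/0.5 = 1.5000
R = −Δy/(cos θ' − cos θ) = 1.3333
v = R·ω = 1.3333·1.5000 = 2.0000

v = 2.0000, ω = 1.5000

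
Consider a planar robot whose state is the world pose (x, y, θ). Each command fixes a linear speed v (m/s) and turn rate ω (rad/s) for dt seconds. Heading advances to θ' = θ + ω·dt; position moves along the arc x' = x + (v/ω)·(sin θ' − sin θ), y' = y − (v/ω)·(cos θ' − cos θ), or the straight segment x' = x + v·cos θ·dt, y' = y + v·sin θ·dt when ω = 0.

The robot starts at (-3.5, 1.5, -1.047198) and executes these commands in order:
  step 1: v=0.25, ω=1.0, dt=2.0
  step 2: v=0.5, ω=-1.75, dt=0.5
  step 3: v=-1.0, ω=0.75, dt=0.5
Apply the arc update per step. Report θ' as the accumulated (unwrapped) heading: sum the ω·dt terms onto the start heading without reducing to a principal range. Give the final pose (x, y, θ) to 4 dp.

step 1: θ'=0.9528 (R=0.2500) → pose (-3.0797, 1.4801, 0.9528)
step 2: θ'=0.0778 (R=-0.2857) → pose (-2.8691, 1.5995, 0.0778)
step 3: θ'=0.4528 (R=-1.3333) → pose (-3.3488, 1.4691, 0.4528)

(-3.3488, 1.4691, 0.4528)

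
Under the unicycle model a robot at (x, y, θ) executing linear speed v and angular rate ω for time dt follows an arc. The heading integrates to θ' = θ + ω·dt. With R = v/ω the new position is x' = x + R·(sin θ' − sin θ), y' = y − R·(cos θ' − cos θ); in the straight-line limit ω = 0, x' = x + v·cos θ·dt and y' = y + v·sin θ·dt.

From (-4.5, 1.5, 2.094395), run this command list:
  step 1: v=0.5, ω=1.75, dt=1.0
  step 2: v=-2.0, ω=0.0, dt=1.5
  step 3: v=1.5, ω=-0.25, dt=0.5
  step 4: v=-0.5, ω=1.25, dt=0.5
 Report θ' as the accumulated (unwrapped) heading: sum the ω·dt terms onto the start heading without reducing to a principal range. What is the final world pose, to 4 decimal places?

step 1: θ'=3.8444 (R=0.2857) → pose (-4.9321, 1.5752, 3.8444)
step 2: θ'=3.8444 (straight) → pose (-2.6430, 3.5142, 3.8444)
step 3: θ'=3.7194 (R=-6.0000) → pose (-3.2441, 3.0664, 3.7194)
step 4: θ'=4.3444 (R=-0.4000) → pose (-3.0893, 3.2576, 4.3444)

(-3.0893, 3.2576, 4.3444)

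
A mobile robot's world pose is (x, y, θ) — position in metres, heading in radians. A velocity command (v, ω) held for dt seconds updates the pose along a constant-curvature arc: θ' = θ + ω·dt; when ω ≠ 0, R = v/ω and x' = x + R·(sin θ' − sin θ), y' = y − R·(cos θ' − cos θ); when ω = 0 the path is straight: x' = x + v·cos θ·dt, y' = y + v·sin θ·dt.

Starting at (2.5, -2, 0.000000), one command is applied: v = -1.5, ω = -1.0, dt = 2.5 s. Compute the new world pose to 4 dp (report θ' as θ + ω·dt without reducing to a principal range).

θ' = 0.0000 + -1.0·2.5 = -2.5000
R = v/ω = -1.5/-1.0 = 1.5000
x' = 2.5 + 1.5000·(sin -2.5000 − sin 0.0000) = 1.6023
y' = -2 − 1.5000·(cos -2.5000 − cos 0.0000) = 0.7017

(1.6023, 0.7017, -2.5000)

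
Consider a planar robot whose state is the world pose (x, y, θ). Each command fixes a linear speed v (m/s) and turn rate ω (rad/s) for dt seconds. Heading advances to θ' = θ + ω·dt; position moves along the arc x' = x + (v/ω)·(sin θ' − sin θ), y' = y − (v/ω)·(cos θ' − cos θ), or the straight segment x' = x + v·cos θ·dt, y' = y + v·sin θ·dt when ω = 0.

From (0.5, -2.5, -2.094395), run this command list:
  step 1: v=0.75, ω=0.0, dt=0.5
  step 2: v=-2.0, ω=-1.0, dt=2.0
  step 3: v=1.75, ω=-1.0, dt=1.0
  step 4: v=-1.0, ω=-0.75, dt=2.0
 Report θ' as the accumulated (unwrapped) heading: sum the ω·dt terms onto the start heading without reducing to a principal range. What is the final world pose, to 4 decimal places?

(1.8316, -1.7719, -6.5944)

step 1: θ'=-2.0944 (straight) → pose (0.3125, -2.8248, -2.0944)
step 2: θ'=-4.0944 (R=2.0000) → pose (3.6746, -2.6660, -4.0944)
step 3: θ'=-5.0944 (R=-1.7500) → pose (3.4771, -0.9996, -5.0944)
step 4: θ'=-6.5944 (R=1.3333) → pose (1.8316, -1.7719, -6.5944)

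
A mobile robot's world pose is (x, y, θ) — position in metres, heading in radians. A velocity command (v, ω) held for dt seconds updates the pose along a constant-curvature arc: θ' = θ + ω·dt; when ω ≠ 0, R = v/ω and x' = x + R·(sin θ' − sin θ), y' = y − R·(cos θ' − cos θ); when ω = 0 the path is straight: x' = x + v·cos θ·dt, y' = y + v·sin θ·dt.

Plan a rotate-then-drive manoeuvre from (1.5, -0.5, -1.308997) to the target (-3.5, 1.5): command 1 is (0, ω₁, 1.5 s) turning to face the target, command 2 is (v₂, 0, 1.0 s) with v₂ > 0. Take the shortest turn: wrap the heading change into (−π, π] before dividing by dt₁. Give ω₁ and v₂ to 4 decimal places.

heading to target = atan2(1.5−-0.5, -3.5−1.5) = 2.7611
Δθ = wrap(2.7611 − -1.3090) = -2.2131; ω₁ = Δθ/dt₁ = -1.4754
distance = √((-3.5−1.5)² + (1.5−-0.5)²) = 5.3852; v₂ = distance/dt₂ = 5.3852

ω₁ = -1.4754, v₂ = 5.3852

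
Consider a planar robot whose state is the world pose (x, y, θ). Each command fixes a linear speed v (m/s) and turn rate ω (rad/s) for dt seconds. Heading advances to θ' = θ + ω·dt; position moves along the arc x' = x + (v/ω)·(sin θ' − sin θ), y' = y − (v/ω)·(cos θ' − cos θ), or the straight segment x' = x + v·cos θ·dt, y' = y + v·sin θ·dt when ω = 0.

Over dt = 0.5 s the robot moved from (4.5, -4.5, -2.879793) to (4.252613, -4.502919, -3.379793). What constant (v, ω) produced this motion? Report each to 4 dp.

Δθ = -3.379793 − -2.879793 = -0.500000
ω = Δθ/dt = -0.500000/0.5 = -1.0000
R = Δx/(sin θ' − sin θ) = -0.5000
v = R·ω = -0.5000·-1.0000 = 0.5000

v = 0.5000, ω = -1.0000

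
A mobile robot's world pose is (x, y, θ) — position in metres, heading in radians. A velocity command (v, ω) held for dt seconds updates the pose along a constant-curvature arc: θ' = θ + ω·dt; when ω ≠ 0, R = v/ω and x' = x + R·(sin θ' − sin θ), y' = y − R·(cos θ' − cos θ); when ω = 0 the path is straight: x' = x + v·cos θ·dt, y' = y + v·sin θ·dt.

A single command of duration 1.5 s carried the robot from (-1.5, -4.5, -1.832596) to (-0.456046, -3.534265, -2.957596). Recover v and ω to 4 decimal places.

Δθ = -2.957596 − -1.832596 = -1.125000
ω = Δθ/dt = -1.125000/1.5 = -0.7500
R = Δx/(sin θ' − sin θ) = 1.3333
v = R·ω = 1.3333·-0.7500 = -1.0000

v = -1.0000, ω = -0.7500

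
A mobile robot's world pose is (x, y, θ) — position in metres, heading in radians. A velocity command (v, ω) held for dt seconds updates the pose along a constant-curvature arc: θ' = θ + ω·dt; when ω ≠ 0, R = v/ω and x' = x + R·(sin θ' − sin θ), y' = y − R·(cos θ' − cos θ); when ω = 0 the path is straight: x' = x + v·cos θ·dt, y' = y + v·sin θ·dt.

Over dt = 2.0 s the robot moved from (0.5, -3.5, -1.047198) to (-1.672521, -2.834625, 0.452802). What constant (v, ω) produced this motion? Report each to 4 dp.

Δθ = 0.452802 − -1.047198 = 1.500000
ω = Δθ/dt = 1.500000/2.0 = 0.7500
R = Δx/(sin θ' − sin θ) = -1.6667
v = R·ω = -1.6667·0.7500 = -1.2500

v = -1.2500, ω = 0.7500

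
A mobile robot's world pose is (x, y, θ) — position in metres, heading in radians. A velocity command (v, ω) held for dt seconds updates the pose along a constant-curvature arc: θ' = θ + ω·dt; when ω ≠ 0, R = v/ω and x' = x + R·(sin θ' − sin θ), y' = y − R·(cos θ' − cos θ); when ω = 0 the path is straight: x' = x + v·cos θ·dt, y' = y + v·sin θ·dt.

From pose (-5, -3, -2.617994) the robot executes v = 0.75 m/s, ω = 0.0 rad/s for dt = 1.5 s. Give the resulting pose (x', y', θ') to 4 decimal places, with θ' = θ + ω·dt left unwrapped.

(-5.9743, -3.5625, -2.6180)

θ' = -2.6180 + 0.0·1.5 = -2.6180
ω = 0 → straight: x' = -5 + 0.75·cos(-2.6180)·1.5 = -5.9743
y' = -3 + 0.75·sin(-2.6180)·1.5 = -3.5625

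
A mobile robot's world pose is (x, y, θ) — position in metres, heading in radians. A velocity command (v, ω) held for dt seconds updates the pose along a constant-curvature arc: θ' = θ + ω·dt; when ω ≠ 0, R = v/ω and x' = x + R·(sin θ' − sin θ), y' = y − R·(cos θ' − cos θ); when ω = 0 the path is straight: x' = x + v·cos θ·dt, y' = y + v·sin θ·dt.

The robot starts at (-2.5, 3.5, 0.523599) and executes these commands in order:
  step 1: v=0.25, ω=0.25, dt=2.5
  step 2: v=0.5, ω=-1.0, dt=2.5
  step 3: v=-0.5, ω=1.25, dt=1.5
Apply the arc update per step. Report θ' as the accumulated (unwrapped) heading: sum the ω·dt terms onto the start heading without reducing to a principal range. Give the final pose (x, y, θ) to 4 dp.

(-1.7341, 4.1196, 0.5236)

step 1: θ'=1.1486 (R=1.0000) → pose (-2.0878, 3.9563, 1.1486)
step 2: θ'=-1.3514 (R=-0.5000) → pose (-1.1437, 3.8602, -1.3514)
step 3: θ'=0.5236 (R=-0.4000) → pose (-1.7341, 4.1196, 0.5236)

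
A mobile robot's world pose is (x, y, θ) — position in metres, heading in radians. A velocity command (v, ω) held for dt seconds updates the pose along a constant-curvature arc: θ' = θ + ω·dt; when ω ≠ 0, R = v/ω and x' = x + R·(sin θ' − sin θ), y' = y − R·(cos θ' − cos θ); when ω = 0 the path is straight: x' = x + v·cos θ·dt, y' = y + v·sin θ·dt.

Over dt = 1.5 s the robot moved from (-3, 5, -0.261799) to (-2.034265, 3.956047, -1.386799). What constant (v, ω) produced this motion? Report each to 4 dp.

Δθ = -1.386799 − -0.261799 = -1.125000
ω = Δθ/dt = -1.125000/1.5 = -0.7500
R = −Δy/(cos θ' − cos θ) = -1.3333
v = R·ω = -1.3333·-0.7500 = 1.0000

v = 1.0000, ω = -0.7500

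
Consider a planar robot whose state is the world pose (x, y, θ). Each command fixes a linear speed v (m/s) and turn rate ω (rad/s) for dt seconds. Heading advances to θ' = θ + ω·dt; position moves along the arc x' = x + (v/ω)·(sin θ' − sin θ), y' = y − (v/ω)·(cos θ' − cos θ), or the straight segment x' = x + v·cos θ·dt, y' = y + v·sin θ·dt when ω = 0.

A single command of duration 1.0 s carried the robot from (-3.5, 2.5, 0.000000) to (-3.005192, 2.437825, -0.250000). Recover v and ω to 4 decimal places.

v = 0.5000, ω = -0.2500

Δθ = -0.250000 − 0.000000 = -0.250000
ω = Δθ/dt = -0.250000/1.0 = -0.2500
R = Δx/(sin θ' − sin θ) = -2.0000
v = R·ω = -2.0000·-0.2500 = 0.5000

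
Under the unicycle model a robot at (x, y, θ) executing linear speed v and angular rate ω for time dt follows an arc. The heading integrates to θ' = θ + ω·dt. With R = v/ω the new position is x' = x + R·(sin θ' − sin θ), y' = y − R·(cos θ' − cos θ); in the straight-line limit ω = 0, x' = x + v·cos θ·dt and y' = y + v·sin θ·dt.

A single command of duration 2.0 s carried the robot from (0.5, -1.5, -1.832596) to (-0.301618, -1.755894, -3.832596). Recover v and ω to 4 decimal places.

v = 0.5000, ω = -1.0000

Δθ = -3.832596 − -1.832596 = -2.000000
ω = Δθ/dt = -2.000000/2.0 = -1.0000
R = Δx/(sin θ' − sin θ) = -0.5000
v = R·ω = -0.5000·-1.0000 = 0.5000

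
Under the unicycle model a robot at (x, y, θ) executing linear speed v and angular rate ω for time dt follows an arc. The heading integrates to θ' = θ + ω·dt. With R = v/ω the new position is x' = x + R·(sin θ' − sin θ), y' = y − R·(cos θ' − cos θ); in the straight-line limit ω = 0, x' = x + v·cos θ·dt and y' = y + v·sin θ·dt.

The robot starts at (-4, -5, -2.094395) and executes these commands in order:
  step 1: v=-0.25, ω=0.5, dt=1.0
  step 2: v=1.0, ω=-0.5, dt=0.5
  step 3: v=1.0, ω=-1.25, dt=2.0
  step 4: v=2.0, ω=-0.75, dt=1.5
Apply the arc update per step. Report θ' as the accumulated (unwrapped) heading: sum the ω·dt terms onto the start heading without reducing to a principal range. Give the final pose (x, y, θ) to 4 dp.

(-4.9739, -2.5360, -5.4694)

step 1: θ'=-1.5944 (R=-0.5000) → pose (-3.9332, -4.7618, -1.5944)
step 2: θ'=-1.8444 (R=-2.0000) → pose (-4.0070, -5.2550, -1.8444)
step 3: θ'=-4.3444 (R=-0.8000) → pose (-5.5237, -5.3266, -4.3444)
step 4: θ'=-5.4694 (R=-2.6667) → pose (-4.9739, -2.5360, -5.4694)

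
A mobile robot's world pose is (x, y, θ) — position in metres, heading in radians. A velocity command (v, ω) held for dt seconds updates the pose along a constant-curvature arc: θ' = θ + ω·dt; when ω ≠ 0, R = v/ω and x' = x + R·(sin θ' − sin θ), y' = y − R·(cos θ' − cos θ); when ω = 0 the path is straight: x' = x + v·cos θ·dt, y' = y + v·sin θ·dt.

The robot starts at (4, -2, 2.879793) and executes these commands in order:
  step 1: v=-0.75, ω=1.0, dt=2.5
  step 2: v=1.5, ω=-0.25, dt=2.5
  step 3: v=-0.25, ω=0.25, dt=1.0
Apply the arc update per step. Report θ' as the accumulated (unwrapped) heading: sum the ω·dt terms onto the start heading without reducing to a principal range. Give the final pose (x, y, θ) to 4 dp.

(6.0237, -4.0248, 5.0048)

step 1: θ'=5.3798 (R=-0.7500) → pose (4.7832, -0.8113, 5.3798)
step 2: θ'=4.7548 (R=-6.0000) → pose (6.0652, -4.2707, 4.7548)
step 3: θ'=5.0048 (R=-1.0000) → pose (6.0237, -4.0248, 5.0048)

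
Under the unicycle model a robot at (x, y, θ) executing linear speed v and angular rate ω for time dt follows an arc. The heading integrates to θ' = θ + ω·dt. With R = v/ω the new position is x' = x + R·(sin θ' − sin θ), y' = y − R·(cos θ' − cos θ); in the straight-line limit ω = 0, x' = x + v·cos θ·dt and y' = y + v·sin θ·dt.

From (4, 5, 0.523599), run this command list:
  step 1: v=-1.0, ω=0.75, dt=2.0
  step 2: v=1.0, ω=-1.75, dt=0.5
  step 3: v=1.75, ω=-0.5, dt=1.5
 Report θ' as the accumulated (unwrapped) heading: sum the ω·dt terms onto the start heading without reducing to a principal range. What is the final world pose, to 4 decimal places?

step 1: θ'=2.0236 (R=-1.3333) → pose (3.4677, 3.2620, 2.0236)
step 2: θ'=1.1486 (R=-0.5714) → pose (3.4603, 3.7461, 1.1486)
step 3: θ'=0.3986 (R=-3.5000) → pose (5.2945, 5.5376, 0.3986)

(5.2945, 5.5376, 0.3986)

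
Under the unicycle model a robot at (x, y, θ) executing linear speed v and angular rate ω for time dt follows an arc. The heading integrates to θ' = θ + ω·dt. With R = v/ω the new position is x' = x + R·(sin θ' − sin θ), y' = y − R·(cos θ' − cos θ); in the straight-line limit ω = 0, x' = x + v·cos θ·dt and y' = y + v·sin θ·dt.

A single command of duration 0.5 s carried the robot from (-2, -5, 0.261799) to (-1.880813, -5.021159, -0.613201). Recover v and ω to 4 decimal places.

Δθ = -0.613201 − 0.261799 = -0.875000
ω = Δθ/dt = -0.875000/0.5 = -1.7500
R = Δx/(sin θ' − sin θ) = -0.1429
v = R·ω = -0.1429·-1.7500 = 0.2500

v = 0.2500, ω = -1.7500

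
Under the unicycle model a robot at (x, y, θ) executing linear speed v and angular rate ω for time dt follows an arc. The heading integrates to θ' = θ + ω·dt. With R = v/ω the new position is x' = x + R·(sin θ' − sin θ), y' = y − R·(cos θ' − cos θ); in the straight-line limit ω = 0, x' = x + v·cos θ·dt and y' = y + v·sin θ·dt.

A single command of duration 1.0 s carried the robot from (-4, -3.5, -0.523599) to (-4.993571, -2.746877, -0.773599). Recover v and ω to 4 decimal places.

v = -1.2500, ω = -0.2500

Δθ = -0.773599 − -0.523599 = -0.250000
ω = Δθ/dt = -0.250000/1.0 = -0.2500
R = Δx/(sin θ' − sin θ) = 5.0000
v = R·ω = 5.0000·-0.2500 = -1.2500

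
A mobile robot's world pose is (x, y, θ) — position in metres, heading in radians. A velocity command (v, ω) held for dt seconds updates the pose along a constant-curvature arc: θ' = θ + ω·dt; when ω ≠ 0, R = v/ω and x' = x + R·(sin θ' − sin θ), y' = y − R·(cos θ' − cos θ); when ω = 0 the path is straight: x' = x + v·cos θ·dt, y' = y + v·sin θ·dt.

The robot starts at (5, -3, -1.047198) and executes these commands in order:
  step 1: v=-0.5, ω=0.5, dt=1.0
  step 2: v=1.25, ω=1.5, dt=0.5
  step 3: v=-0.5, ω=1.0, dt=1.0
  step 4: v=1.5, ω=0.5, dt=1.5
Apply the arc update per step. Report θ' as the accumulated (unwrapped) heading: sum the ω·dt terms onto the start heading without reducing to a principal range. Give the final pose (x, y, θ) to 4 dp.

step 1: θ'=-0.5472 (R=-1.0000) → pose (4.6543, -2.6460, -0.5472)
step 2: θ'=0.2028 (R=0.8333) → pose (5.2557, -2.7506, 0.2028)
step 3: θ'=1.2028 (R=-0.5000) → pose (4.8899, -3.0605, 1.2028)
step 4: θ'=1.9528 (R=3.0000) → pose (4.8745, -0.8629, 1.9528)

(4.8745, -0.8629, 1.9528)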